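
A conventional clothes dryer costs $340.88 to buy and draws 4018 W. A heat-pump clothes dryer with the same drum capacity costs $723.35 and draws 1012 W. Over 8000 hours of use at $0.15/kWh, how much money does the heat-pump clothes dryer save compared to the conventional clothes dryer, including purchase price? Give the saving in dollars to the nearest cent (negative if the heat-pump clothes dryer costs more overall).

conventional clothes dryer: $340.88 + (4018/1000) kW × 8000 h × $0.15 = $340.88 + $4821.6 = $5162.48
heat-pump clothes dryer: $723.35 + (1012/1000) kW × 8000 h × $0.15 = $723.35 + $1214.4 = $1937.75
Saving = $5162.48 − $1937.75 = $3224.73

$3224.73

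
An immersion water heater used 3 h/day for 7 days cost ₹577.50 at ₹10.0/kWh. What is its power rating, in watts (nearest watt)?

Energy = ₹577.50 ÷ ₹10.0/kWh = 57.75 kWh
Runtime = 3 h/day × 7 days = 21 h
Power = 57.75 kWh ÷ 21 h = 2.75 kW = 2750 W

2750 W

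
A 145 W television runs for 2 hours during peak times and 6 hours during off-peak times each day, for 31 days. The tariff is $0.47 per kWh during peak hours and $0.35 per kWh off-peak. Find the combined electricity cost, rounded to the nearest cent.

$13.66

Peak energy = 0.145 kW × 2 h × 31 = 8.99 kWh
Off-peak energy = 0.145 kW × 6 h × 31 = 26.97 kWh
Cost = 8.99 × $0.47 + 26.97 × $0.35 = $4.2253 + $9.4395 = $13.66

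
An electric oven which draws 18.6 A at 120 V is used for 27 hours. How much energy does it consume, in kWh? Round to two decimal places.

Power = 18.6 A × 120 V = 2232 W = 2.232 kW
Energy = 2.232 kW × 27 h = 60.264 kWh ≈ 60.26 kWh

60.26 kWh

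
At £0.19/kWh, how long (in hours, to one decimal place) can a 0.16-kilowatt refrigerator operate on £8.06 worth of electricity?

265.1 h

Energy available = £8.06 ÷ £0.19/kWh = 42.4211 kWh
Hours = 42.4211 kWh ÷ 0.16 kW = 265.1 h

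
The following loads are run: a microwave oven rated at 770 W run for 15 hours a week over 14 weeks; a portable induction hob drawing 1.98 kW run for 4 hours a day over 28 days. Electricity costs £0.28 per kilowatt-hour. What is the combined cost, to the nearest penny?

microwave oven: Runtime = 15 h/week × 14 weeks = 210 h
microwave oven: 0.77 kW × 210 h = 161.7 kWh
portable induction hob: Runtime = 4 h/day × 28 days = 112 h
portable induction hob: 1.98 kW × 112 h = 221.76 kWh
Total energy = 383.46 kWh
Cost = 383.46 × £0.28 = £107.37

£107.37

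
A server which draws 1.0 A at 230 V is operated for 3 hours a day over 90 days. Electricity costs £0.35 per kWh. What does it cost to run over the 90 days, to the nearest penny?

£21.74

Power = 1.0 A × 230 V = 230 W = 0.23 kW
Runtime = 3 h/day × 90 days = 270 h
Energy = 0.23 kW × 270 h = 62.1 kWh
Cost = 62.1 kWh × £0.35/kWh = £21.74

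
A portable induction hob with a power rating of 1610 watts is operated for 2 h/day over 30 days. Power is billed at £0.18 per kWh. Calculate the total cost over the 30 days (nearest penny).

Runtime = 2 h/day × 30 days = 60 h
Energy = 1.61 kW × 60 h = 96.6 kWh
Cost = 96.6 kWh × £0.18/kWh = £17.39

£17.39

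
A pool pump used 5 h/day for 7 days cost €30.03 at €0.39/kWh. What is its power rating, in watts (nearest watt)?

Energy = €30.03 ÷ €0.39/kWh = 77 kWh
Runtime = 5 h/day × 7 days = 35 h
Power = 77 kWh ÷ 35 h = 2.2 kW = 2200 W

2200 W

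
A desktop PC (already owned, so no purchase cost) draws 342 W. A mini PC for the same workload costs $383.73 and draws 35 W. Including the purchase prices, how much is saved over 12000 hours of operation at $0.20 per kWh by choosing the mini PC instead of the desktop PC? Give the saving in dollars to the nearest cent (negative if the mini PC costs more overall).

$353.07

desktop PC: $0.00 + (342/1000) kW × 12000 h × $0.20 = $0.00 + $820.8 = $820.8
mini PC: $383.73 + (35/1000) kW × 12000 h × $0.20 = $383.73 + $84 = $467.73
Saving = $820.8 − $467.73 = $353.07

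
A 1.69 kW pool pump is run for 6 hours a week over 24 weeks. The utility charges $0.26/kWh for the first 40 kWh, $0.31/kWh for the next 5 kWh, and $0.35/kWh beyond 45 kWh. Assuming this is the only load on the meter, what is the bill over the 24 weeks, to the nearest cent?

$81.38

Runtime = 6 h/week × 24 weeks = 144 h
Energy = 1.69 kW × 144 h = 243.36 kWh
Tier 1 (0–40 kWh): 40 × $0.26 = $10.4
Tier 2 (40–45 kWh): 5 × $0.31 = $1.55
Above 45 kWh: 198.36 × $0.35 = $69.426
Bill = $81.38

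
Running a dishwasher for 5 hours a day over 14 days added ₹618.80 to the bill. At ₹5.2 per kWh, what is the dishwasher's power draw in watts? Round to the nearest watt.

Energy = ₹618.80 ÷ ₹5.2/kWh = 119 kWh
Runtime = 5 h/day × 14 days = 70 h
Power = 119 kWh ÷ 70 h = 1.7 kW = 1700 W

1700 W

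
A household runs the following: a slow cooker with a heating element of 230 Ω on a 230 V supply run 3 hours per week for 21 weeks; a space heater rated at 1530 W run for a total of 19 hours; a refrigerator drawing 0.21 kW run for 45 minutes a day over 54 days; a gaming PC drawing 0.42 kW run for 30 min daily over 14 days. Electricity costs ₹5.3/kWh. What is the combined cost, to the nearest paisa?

slow cooker: Power = V²/R = 230²/230 = 230 W = 0.23 kW
slow cooker: Runtime = 3 h/week × 21 weeks = 63 h
slow cooker: 0.23 kW × 63 h = 14.49 kWh
space heater: 1.53 kW × 19 h = 29.07 kWh
refrigerator: Runtime = 45 min × 54 = 2430 min = 40.5 h
refrigerator: 0.21 kW × 40.5 h = 8.505 kWh
gaming PC: Runtime = 30 min × 14 = 420 min = 7 h
gaming PC: 0.42 kW × 7 h = 2.94 kWh
Total energy = 55.005 kWh
Cost = 55.005 × ₹5.3 = ₹291.53

₹291.53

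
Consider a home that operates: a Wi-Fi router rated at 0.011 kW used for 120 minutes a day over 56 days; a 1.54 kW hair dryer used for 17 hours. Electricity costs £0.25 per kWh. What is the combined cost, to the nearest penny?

£6.85

Wi-Fi router: Runtime = 120 min × 56 = 6720 min = 112 h
Wi-Fi router: 0.011 kW × 112 h = 1.232 kWh
hair dryer: 1.54 kW × 17 h = 26.18 kWh
Total energy = 27.412 kWh
Cost = 27.412 × £0.25 = £6.85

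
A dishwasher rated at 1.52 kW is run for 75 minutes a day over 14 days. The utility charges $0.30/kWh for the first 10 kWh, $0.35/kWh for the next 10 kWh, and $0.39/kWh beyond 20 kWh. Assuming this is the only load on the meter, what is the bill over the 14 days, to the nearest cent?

$9.07

Runtime = 75 min × 14 = 1050 min = 17.5 h
Energy = 1.52 kW × 17.5 h = 26.6 kWh
Tier 1 (0–10 kWh): 10 × $0.30 = $3
Tier 2 (10–20 kWh): 10 × $0.35 = $3.5
Above 20 kWh: 6.6 × $0.39 = $2.574
Bill = $9.07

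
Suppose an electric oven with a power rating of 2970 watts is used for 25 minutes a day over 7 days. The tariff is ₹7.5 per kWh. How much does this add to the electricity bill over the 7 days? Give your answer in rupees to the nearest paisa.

₹64.97

Runtime = 25 min × 7 = 175 min = 2.916666… h
Energy = 2.97 kW × 2.916666… h = 8.6625 kWh
Cost = 8.6625 kWh × ₹7.5/kWh = ₹64.97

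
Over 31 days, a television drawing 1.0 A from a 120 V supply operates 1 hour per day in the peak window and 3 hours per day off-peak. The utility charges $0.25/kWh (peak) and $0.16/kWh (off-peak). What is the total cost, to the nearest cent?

Power = 1.0 A × 120 V = 120 W = 0.12 kW
Peak energy = 0.12 kW × 1 h × 31 = 3.72 kWh
Off-peak energy = 0.12 kW × 3 h × 31 = 11.16 kWh
Cost = 3.72 × $0.25 + 11.16 × $0.16 = $0.93 + $1.7856 = $2.72

$2.72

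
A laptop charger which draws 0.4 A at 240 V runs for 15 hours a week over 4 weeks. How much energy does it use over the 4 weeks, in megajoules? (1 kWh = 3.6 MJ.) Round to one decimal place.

Power = 0.4 A × 240 V = 96 W = 0.096 kW
Runtime = 15 h/week × 4 weeks = 60 h
Energy = 0.096 kW × 60 h = 5.76 kWh
= 5.76 × 3.6 MJ = 20.7 MJ

20.7 MJ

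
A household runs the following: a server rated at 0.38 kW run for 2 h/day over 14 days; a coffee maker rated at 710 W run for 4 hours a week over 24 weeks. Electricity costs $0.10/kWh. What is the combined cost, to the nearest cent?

$7.88

server: Runtime = 2 h/day × 14 days = 28 h
server: 0.38 kW × 28 h = 10.64 kWh
coffee maker: Runtime = 4 h/week × 24 weeks = 96 h
coffee maker: 0.71 kW × 96 h = 68.16 kWh
Total energy = 78.8 kWh
Cost = 78.8 × $0.10 = $7.88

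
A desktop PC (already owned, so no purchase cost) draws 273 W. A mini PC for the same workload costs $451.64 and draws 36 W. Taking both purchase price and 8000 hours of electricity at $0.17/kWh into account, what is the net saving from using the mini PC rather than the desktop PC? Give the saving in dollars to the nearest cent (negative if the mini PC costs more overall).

desktop PC: $0.00 + (273/1000) kW × 8000 h × $0.17 = $0.00 + $371.28 = $371.28
mini PC: $451.64 + (36/1000) kW × 8000 h × $0.17 = $451.64 + $48.96 = $500.6
Saving = $371.28 − $500.6 = −$129.32

-$129.32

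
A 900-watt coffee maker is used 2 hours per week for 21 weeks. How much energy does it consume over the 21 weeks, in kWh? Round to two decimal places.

37.80 kWh

Runtime = 2 h/week × 21 weeks = 42 h
Energy = 0.9 kW × 42 h = 37.8 kWh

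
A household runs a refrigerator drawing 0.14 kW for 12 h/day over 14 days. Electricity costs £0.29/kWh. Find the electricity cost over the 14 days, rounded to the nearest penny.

£6.82

Runtime = 12 h/day × 14 days = 168 h
Energy = 0.14 kW × 168 h = 23.52 kWh
Cost = 23.52 kWh × £0.29/kWh = £6.82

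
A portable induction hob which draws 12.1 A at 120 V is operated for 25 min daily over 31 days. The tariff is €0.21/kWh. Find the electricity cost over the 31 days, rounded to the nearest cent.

€3.94

Power = 12.1 A × 120 V = 1452 W = 1.452 kW
Runtime = 25 min × 31 = 775 min = 12.916666… h
Energy = 1.452 kW × 12.916666… h = 18.755 kWh
Cost = 18.755 kWh × €0.21/kWh = €3.94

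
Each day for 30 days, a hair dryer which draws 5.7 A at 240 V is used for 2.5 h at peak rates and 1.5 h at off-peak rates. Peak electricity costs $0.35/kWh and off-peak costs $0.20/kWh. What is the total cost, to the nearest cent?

Power = 5.7 A × 240 V = 1368 W = 1.368 kW
Peak energy = 1.368 kW × 2.5 h × 30 = 102.6 kWh
Off-peak energy = 1.368 kW × 1.5 h × 30 = 61.56 kWh
Cost = 102.6 × $0.35 + 61.56 × $0.20 = $35.91 + $12.312 = $48.22

$48.22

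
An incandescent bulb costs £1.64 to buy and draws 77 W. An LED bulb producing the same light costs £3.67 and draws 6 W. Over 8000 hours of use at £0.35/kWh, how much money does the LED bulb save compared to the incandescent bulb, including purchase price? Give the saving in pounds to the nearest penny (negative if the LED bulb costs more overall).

incandescent bulb: £1.64 + (77/1000) kW × 8000 h × £0.35 = £1.64 + £215.6 = £217.24
LED bulb: £3.67 + (6/1000) kW × 8000 h × £0.35 = £3.67 + £16.8 = £20.47
Saving = £217.24 − £20.47 = £196.77

£196.77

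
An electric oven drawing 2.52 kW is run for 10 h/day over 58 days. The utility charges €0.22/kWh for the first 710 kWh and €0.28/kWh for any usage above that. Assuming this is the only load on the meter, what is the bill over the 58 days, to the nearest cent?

€366.65

Runtime = 10 h/day × 58 days = 580 h
Energy = 2.52 kW × 580 h = 1461.6 kWh
Tier 1 (0–710 kWh): 710 × €0.22 = €156.2
Above 710 kWh: 751.6 × €0.28 = €210.448
Bill = €366.65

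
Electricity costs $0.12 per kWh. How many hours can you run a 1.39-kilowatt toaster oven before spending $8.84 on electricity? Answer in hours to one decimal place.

53.0 h

Energy available = $8.84 ÷ $0.12/kWh = 73.6667 kWh
Hours = 73.6667 kWh ÷ 1.39 kW = 53.0 h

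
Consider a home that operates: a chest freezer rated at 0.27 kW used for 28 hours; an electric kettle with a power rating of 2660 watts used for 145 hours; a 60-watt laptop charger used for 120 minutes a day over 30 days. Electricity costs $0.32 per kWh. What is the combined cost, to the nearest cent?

chest freezer: 0.27 kW × 28 h = 7.56 kWh
electric kettle: 2.66 kW × 145 h = 385.7 kWh
laptop charger: Runtime = 120 min × 30 = 3600 min = 60 h
laptop charger: 0.06 kW × 60 h = 3.6 kWh
Total energy = 396.86 kWh
Cost = 396.86 × $0.32 = $127.00

$127.00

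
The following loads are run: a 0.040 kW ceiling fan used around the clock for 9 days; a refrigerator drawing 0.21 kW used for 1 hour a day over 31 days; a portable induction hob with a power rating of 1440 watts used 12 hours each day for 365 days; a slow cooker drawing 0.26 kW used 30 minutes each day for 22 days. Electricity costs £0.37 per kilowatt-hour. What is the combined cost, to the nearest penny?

£2340.33

ceiling fan: Runtime = 24 h × 9 = 216 h
ceiling fan: 0.04 kW × 216 h = 8.64 kWh
refrigerator: Runtime = 1 h/day × 31 days = 31 h
refrigerator: 0.21 kW × 31 h = 6.51 kWh
portable induction hob: Runtime = 12 h/day × 365 days = 4380 h
portable induction hob: 1.44 kW × 4380 h = 6307.2 kWh
slow cooker: Runtime = 30 min × 22 = 660 min = 11 h
slow cooker: 0.26 kW × 11 h = 2.86 kWh
Total energy = 6325.21 kWh
Cost = 6325.21 × £0.37 = £2340.33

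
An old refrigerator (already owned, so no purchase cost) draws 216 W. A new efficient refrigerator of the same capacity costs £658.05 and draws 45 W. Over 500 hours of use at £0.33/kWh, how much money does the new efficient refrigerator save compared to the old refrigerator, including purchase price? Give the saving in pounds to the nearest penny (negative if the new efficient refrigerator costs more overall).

-£629.84

old refrigerator: £0.00 + (216/1000) kW × 500 h × £0.33 = £0.00 + £35.64 = £35.64
new efficient refrigerator: £658.05 + (45/1000) kW × 500 h × £0.33 = £658.05 + £7.425 = £665.475
Saving = £35.64 − £665.475 = −£629.835 → -£629.84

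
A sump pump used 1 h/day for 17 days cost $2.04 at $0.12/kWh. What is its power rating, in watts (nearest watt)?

Energy = $2.04 ÷ $0.12/kWh = 17 kWh
Runtime = 1 h/day × 17 days = 17 h
Power = 17 kWh ÷ 17 h = 1 kW = 1000 W

1000 W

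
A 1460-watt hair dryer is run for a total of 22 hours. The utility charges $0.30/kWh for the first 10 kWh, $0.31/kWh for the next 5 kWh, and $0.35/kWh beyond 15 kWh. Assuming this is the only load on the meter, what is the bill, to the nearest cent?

$10.54

Energy = 1.46 kW × 22 h = 32.12 kWh
Tier 1 (0–10 kWh): 10 × $0.30 = $3
Tier 2 (10–15 kWh): 5 × $0.31 = $1.55
Above 15 kWh: 17.12 × $0.35 = $5.992
Bill = $10.54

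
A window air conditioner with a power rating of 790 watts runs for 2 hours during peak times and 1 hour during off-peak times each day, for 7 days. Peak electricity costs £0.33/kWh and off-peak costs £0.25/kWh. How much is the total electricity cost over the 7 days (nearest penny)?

Peak energy = 0.79 kW × 2 h × 7 = 11.06 kWh
Off-peak energy = 0.79 kW × 1 h × 7 = 5.53 kWh
Cost = 11.06 × £0.33 + 5.53 × £0.25 = £3.6498 + £1.3825 = £5.03

£5.03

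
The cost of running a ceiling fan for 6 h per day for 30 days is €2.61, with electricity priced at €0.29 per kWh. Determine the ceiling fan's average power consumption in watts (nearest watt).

Energy = €2.61 ÷ €0.29/kWh = 9 kWh
Runtime = 6 h/day × 30 days = 180 h
Power = 9 kWh ÷ 180 h = 0.05 kW = 50 W

50 W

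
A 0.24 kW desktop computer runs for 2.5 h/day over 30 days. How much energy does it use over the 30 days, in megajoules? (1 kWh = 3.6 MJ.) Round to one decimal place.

Runtime = 2.5 h/day × 30 days = 75 h
Energy = 0.24 kW × 75 h = 18 kWh
= 18 × 3.6 MJ = 64.8 MJ

64.8 MJ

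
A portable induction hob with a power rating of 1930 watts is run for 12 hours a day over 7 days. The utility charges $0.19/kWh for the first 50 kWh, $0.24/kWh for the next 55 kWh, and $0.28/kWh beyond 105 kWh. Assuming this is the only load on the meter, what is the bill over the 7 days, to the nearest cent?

Runtime = 12 h/day × 7 days = 84 h
Energy = 1.93 kW × 84 h = 162.12 kWh
Tier 1 (0–50 kWh): 50 × $0.19 = $9.5
Tier 2 (50–105 kWh): 55 × $0.24 = $13.2
Above 105 kWh: 57.12 × $0.28 = $15.9936
Bill = $38.69

$38.69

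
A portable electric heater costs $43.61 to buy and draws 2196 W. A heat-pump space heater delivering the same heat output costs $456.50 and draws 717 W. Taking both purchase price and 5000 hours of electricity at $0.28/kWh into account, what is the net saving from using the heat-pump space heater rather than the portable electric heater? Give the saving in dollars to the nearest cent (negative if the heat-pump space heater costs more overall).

$1657.71

portable electric heater: $43.61 + (2196/1000) kW × 5000 h × $0.28 = $43.61 + $3074.4 = $3118.01
heat-pump space heater: $456.50 + (717/1000) kW × 5000 h × $0.28 = $456.50 + $1003.8 = $1460.3
Saving = $3118.01 − $1460.3 = $1657.71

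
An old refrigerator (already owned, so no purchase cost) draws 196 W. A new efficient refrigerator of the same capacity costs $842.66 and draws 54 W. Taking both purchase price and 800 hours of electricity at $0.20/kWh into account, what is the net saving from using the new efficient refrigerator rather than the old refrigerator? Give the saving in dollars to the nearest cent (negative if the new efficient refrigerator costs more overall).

-$819.94

old refrigerator: $0.00 + (196/1000) kW × 800 h × $0.20 = $0.00 + $31.36 = $31.36
new efficient refrigerator: $842.66 + (54/1000) kW × 800 h × $0.20 = $842.66 + $8.64 = $851.3
Saving = $31.36 − $851.3 = −$819.94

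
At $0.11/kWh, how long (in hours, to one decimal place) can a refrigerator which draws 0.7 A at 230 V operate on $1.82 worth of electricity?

102.8 h

Power = 0.7 A × 230 V = 161 W = 0.161 kW
Energy available = $1.82 ÷ $0.11/kWh = 16.5455 kWh
Hours = 16.5455 kWh ÷ 0.161 kW = 102.8 h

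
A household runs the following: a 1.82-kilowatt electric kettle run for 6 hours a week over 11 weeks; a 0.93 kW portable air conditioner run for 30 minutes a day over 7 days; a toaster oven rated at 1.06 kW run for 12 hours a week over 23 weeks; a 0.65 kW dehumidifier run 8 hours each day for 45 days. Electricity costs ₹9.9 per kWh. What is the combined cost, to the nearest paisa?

electric kettle: Runtime = 6 h/week × 11 weeks = 66 h
electric kettle: 1.82 kW × 66 h = 120.12 kWh
portable air conditioner: Runtime = 30 min × 7 = 210 min = 3.5 h
portable air conditioner: 0.93 kW × 3.5 h = 3.255 kWh
toaster oven: Runtime = 12 h/week × 23 weeks = 276 h
toaster oven: 1.06 kW × 276 h = 292.56 kWh
dehumidifier: Runtime = 8 h/day × 45 days = 360 h
dehumidifier: 0.65 kW × 360 h = 234 kWh
Total energy = 649.935 kWh
Cost = 649.935 × ₹9.9 = ₹6434.36

₹6434.36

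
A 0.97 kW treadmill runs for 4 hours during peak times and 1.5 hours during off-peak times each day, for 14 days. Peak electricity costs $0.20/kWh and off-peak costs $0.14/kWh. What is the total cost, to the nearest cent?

Peak energy = 0.97 kW × 4 h × 14 = 54.32 kWh
Off-peak energy = 0.97 kW × 1.5 h × 14 = 20.37 kWh
Cost = 54.32 × $0.20 + 20.37 × $0.14 = $10.864 + $2.8518 = $13.72

$13.72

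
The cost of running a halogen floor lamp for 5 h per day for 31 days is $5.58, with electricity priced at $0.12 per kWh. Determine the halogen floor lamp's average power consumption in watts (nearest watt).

Energy = $5.58 ÷ $0.12/kWh = 46.5 kWh
Runtime = 5 h/day × 31 days = 155 h
Power = 46.5 kWh ÷ 155 h = 0.3 kW = 300 W

300 W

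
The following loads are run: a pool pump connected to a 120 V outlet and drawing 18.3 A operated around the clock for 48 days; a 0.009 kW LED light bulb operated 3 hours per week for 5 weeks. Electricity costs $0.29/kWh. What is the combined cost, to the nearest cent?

$733.68

pool pump: Power = 18.3 A × 120 V = 2196 W = 2.196 kW
pool pump: Runtime = 24 h × 48 = 1152 h
pool pump: 2.196 kW × 1152 h = 2529.792 kWh
LED light bulb: Runtime = 3 h/week × 5 weeks = 15 h
LED light bulb: 0.009 kW × 15 h = 0.135 kWh
Total energy = 2529.927 kWh
Cost = 2529.927 × $0.29 = $733.68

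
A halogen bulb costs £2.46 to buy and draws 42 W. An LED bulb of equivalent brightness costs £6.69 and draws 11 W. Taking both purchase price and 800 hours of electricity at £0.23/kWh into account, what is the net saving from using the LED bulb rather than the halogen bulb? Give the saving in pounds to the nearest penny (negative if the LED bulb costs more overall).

£1.47

halogen bulb: £2.46 + (42/1000) kW × 800 h × £0.23 = £2.46 + £7.728 = £10.188
LED bulb: £6.69 + (11/1000) kW × 800 h × £0.23 = £6.69 + £2.024 = £8.714
Saving = £10.188 − £8.714 = £1.474 → £1.47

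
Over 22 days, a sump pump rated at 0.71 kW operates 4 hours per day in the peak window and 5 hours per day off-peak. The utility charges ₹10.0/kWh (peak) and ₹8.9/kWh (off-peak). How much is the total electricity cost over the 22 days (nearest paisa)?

Peak energy = 0.71 kW × 4 h × 22 = 62.48 kWh
Off-peak energy = 0.71 kW × 5 h × 22 = 78.1 kWh
Cost = 62.48 × ₹10.0 + 78.1 × ₹8.9 = ₹624.8 + ₹695.09 = ₹1319.89

₹1319.89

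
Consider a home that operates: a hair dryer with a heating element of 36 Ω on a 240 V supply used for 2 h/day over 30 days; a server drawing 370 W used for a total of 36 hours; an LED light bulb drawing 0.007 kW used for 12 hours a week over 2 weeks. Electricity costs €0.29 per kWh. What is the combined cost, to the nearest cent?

€31.75

hair dryer: Power = V²/R = 240²/36 = 1600 W = 1.6 kW
hair dryer: Runtime = 2 h/day × 30 days = 60 h
hair dryer: 1.6 kW × 60 h = 96 kWh
server: 0.37 kW × 36 h = 13.32 kWh
LED light bulb: Runtime = 12 h/week × 2 weeks = 24 h
LED light bulb: 0.007 kW × 24 h = 0.168 kWh
Total energy = 109.488 kWh
Cost = 109.488 × €0.29 = €31.75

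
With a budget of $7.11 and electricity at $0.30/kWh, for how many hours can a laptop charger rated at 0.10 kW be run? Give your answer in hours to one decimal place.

237.0 h

Energy available = $7.11 ÷ $0.30/kWh = 23.7 kWh
Hours = 23.7 kWh ÷ 0.1 kW = 237.0 h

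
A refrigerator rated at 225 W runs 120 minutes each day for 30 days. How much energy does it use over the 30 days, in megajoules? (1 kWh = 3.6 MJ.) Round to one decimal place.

48.6 MJ

Runtime = 120 min × 30 = 3600 min = 60 h
Energy = 0.225 kW × 60 h = 13.5 kWh
= 13.5 × 3.6 MJ = 48.6 MJ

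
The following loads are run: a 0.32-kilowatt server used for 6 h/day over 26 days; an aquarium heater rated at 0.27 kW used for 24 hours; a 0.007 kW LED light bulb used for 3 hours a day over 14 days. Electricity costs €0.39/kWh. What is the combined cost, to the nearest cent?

€22.11

server: Runtime = 6 h/day × 26 days = 156 h
server: 0.32 kW × 156 h = 49.92 kWh
aquarium heater: 0.27 kW × 24 h = 6.48 kWh
LED light bulb: Runtime = 3 h/day × 14 days = 42 h
LED light bulb: 0.007 kW × 42 h = 0.294 kWh
Total energy = 56.694 kWh
Cost = 56.694 × €0.39 = €22.11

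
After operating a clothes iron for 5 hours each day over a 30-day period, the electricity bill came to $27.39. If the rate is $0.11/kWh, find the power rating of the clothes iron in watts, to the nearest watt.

1660 W

Energy = $27.39 ÷ $0.11/kWh = 249 kWh
Runtime = 5 h/day × 30 days = 150 h
Power = 249 kWh ÷ 150 h = 1.66 kW = 1660 W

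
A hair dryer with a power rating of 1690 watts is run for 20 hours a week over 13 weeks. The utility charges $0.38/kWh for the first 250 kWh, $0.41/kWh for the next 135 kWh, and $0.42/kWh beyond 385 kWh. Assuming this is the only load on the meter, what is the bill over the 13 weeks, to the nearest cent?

$173.20

Runtime = 20 h/week × 13 weeks = 260 h
Energy = 1.69 kW × 260 h = 439.4 kWh
Tier 1 (0–250 kWh): 250 × $0.38 = $95
Tier 2 (250–385 kWh): 135 × $0.41 = $55.35
Above 385 kWh: 54.4 × $0.42 = $22.848
Bill = $173.20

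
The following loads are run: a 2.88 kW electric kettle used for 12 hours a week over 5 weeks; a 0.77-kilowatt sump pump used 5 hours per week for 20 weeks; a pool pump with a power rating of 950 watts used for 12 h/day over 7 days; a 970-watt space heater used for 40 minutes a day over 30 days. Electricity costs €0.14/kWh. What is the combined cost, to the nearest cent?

electric kettle: Runtime = 12 h/week × 5 weeks = 60 h
electric kettle: 2.88 kW × 60 h = 172.8 kWh
sump pump: Runtime = 5 h/week × 20 weeks = 100 h
sump pump: 0.77 kW × 100 h = 77 kWh
pool pump: Runtime = 12 h/day × 7 days = 84 h
pool pump: 0.95 kW × 84 h = 79.8 kWh
space heater: Runtime = 40 min × 30 = 1200 min = 20 h
space heater: 0.97 kW × 20 h = 19.4 kWh
Total energy = 349 kWh
Cost = 349 × €0.14 = €48.86

€48.86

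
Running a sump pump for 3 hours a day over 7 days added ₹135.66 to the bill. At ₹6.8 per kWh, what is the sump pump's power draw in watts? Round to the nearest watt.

950 W

Energy = ₹135.66 ÷ ₹6.8/kWh = 19.95 kWh
Runtime = 3 h/day × 7 days = 21 h
Power = 19.95 kWh ÷ 21 h = 0.95 kW = 950 W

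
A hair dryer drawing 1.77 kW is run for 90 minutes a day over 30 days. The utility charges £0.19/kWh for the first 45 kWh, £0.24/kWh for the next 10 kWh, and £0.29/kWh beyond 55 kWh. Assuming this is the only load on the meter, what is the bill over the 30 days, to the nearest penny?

Runtime = 90 min × 30 = 2700 min = 45 h
Energy = 1.77 kW × 45 h = 79.65 kWh
Tier 1 (0–45 kWh): 45 × £0.19 = £8.55
Tier 2 (45–55 kWh): 10 × £0.24 = £2.4
Above 55 kWh: 24.65 × £0.29 = £7.1485
Bill = £18.10

£18.10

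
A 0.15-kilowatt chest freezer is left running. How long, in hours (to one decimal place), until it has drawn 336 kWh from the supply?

2240.0 h

Hours = 336 kWh ÷ 0.15 kW = 2240.0 h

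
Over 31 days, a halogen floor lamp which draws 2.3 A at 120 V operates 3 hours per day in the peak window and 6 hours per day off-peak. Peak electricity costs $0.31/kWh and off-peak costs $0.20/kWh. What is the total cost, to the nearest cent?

Power = 2.3 A × 120 V = 276 W = 0.276 kW
Peak energy = 0.276 kW × 3 h × 31 = 25.668 kWh
Off-peak energy = 0.276 kW × 6 h × 31 = 51.336 kWh
Cost = 25.668 × $0.31 + 51.336 × $0.20 = $7.95708 + $10.2672 = $18.22

$18.22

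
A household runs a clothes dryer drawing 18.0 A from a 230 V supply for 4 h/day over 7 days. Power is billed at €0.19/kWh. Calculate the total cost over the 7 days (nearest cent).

Power = 18.0 A × 230 V = 4140 W = 4.14 kW
Runtime = 4 h/day × 7 days = 28 h
Energy = 4.14 kW × 28 h = 115.92 kWh
Cost = 115.92 kWh × €0.19/kWh = €22.02

€22.02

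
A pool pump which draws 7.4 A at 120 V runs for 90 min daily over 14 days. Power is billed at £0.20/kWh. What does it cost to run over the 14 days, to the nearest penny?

£3.73

Power = 7.4 A × 120 V = 888 W = 0.888 kW
Runtime = 90 min × 14 = 1260 min = 21 h
Energy = 0.888 kW × 21 h = 18.648 kWh
Cost = 18.648 kWh × £0.20/kWh = £3.73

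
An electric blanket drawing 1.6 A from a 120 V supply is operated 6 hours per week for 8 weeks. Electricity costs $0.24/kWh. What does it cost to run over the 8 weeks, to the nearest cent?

$2.21

Power = 1.6 A × 120 V = 192 W = 0.192 kW
Runtime = 6 h/week × 8 weeks = 48 h
Energy = 0.192 kW × 48 h = 9.216 kWh
Cost = 9.216 kWh × $0.24/kWh = $2.21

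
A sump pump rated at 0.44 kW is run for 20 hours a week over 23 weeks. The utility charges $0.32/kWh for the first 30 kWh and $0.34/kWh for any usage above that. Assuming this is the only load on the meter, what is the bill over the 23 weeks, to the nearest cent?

Runtime = 20 h/week × 23 weeks = 460 h
Energy = 0.44 kW × 460 h = 202.4 kWh
Tier 1 (0–30 kWh): 30 × $0.32 = $9.6
Above 30 kWh: 172.4 × $0.34 = $58.616
Bill = $68.22

$68.22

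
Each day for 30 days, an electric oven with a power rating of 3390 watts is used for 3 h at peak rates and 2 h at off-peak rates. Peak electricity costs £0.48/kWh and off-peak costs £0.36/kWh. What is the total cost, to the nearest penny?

£219.67

Peak energy = 3.39 kW × 3 h × 30 = 305.1 kWh
Off-peak energy = 3.39 kW × 2 h × 30 = 203.4 kWh
Cost = 305.1 × £0.48 + 203.4 × £0.36 = £146.448 + £73.224 = £219.67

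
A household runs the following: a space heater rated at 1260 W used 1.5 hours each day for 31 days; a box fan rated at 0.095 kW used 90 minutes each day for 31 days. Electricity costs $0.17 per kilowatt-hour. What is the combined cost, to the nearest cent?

space heater: Runtime = 1.5 h/day × 31 days = 46.5 h
space heater: 1.26 kW × 46.5 h = 58.59 kWh
box fan: Runtime = 90 min × 31 = 2790 min = 46.5 h
box fan: 0.095 kW × 46.5 h = 4.4175 kWh
Total energy = 63.0075 kWh
Cost = 63.0075 × $0.17 = $10.71

$10.71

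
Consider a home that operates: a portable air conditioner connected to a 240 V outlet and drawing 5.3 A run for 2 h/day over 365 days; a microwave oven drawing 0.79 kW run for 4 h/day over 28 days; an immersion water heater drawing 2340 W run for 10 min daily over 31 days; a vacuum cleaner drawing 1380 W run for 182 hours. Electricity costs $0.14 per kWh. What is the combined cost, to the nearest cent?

$179.24

portable air conditioner: Power = 5.3 A × 240 V = 1272 W = 1.272 kW
portable air conditioner: Runtime = 2 h/day × 365 days = 730 h
portable air conditioner: 1.272 kW × 730 h = 928.56 kWh
microwave oven: Runtime = 4 h/day × 28 days = 112 h
microwave oven: 0.79 kW × 112 h = 88.48 kWh
immersion water heater: Runtime = 10 min × 31 = 310 min = 5.166666… h
immersion water heater: 2.34 kW × 5.166666… h = 12.09 kWh
vacuum cleaner: 1.38 kW × 182 h = 251.16 kWh
Total energy = 1280.29 kWh
Cost = 1280.29 × $0.14 = $179.24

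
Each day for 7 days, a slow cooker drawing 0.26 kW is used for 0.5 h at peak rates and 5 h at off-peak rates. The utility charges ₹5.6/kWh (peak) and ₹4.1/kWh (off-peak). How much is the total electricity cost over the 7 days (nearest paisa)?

Peak energy = 0.26 kW × 0.5 h × 7 = 0.91 kWh
Off-peak energy = 0.26 kW × 5 h × 7 = 9.1 kWh
Cost = 0.91 × ₹5.6 + 9.1 × ₹4.1 = ₹5.096 + ₹37.31 = ₹42.41

₹42.41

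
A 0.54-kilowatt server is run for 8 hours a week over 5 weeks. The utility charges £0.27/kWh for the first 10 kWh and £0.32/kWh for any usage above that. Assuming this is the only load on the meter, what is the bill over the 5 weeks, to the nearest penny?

Runtime = 8 h/week × 5 weeks = 40 h
Energy = 0.54 kW × 40 h = 21.6 kWh
Tier 1 (0–10 kWh): 10 × £0.27 = £2.7
Above 10 kWh: 11.6 × £0.32 = £3.712
Bill = £6.41

£6.41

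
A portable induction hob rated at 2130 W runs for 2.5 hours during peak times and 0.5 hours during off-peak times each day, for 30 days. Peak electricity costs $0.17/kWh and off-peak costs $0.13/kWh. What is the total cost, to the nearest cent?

Peak energy = 2.13 kW × 2.5 h × 30 = 159.75 kWh
Off-peak energy = 2.13 kW × 0.5 h × 30 = 31.95 kWh
Cost = 159.75 × $0.17 + 31.95 × $0.13 = $27.1575 + $4.1535 = $31.31

$31.31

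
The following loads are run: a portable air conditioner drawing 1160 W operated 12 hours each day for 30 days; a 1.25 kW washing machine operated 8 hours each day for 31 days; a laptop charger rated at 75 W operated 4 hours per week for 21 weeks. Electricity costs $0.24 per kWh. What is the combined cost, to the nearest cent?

$176.14

portable air conditioner: Runtime = 12 h/day × 30 days = 360 h
portable air conditioner: 1.16 kW × 360 h = 417.6 kWh
washing machine: Runtime = 8 h/day × 31 days = 248 h
washing machine: 1.25 kW × 248 h = 310 kWh
laptop charger: Runtime = 4 h/week × 21 weeks = 84 h
laptop charger: 0.075 kW × 84 h = 6.3 kWh
Total energy = 733.9 kWh
Cost = 733.9 × $0.24 = $176.14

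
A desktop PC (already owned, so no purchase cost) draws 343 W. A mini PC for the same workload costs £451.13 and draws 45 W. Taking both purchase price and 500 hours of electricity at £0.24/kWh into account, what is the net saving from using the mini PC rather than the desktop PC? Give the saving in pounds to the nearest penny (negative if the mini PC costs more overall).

-£415.37

desktop PC: £0.00 + (343/1000) kW × 500 h × £0.24 = £0.00 + £41.16 = £41.16
mini PC: £451.13 + (45/1000) kW × 500 h × £0.24 = £451.13 + £5.4 = £456.53
Saving = £41.16 − £456.53 = −£415.37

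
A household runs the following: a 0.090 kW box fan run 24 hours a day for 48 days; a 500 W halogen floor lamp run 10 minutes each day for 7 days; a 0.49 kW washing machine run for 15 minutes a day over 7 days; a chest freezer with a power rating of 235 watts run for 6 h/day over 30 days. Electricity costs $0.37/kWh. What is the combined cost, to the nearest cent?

box fan: Runtime = 24 h × 48 = 1152 h
box fan: 0.09 kW × 1152 h = 103.68 kWh
halogen floor lamp: Runtime = 10 min × 7 = 70 min = 1.166666… h
halogen floor lamp: 0.5 kW × 1.166666… h = 0.583333… kWh
washing machine: Runtime = 15 min × 7 = 105 min = 1.75 h
washing machine: 0.49 kW × 1.75 h = 0.8575 kWh
chest freezer: Runtime = 6 h/day × 30 days = 180 h
chest freezer: 0.235 kW × 180 h = 42.3 kWh
Total energy = 147.420833… kWh
Cost = 147.420833… × $0.37 = $54.55

$54.55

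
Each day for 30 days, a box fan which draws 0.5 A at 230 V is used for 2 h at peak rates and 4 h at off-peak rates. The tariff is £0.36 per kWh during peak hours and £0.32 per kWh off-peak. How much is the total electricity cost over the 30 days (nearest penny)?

Power = 0.5 A × 230 V = 115 W = 0.115 kW
Peak energy = 0.115 kW × 2 h × 30 = 6.9 kWh
Off-peak energy = 0.115 kW × 4 h × 30 = 13.8 kWh
Cost = 6.9 × £0.36 + 13.8 × £0.32 = £2.484 + £4.416 = £6.90

£6.90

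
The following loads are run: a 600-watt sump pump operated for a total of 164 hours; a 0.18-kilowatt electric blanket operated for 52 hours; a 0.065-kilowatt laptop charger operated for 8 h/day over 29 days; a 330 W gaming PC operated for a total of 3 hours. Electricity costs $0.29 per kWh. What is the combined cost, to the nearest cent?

$35.91

sump pump: 0.6 kW × 164 h = 98.4 kWh
electric blanket: 0.18 kW × 52 h = 9.36 kWh
laptop charger: Runtime = 8 h/day × 29 days = 232 h
laptop charger: 0.065 kW × 232 h = 15.08 kWh
gaming PC: 0.33 kW × 3 h = 0.99 kWh
Total energy = 123.83 kWh
Cost = 123.83 × $0.29 = $35.91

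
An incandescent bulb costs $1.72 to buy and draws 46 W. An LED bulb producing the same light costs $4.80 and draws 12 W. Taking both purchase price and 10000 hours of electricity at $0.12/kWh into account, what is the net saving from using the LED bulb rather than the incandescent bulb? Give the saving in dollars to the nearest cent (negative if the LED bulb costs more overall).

$37.72

incandescent bulb: $1.72 + (46/1000) kW × 10000 h × $0.12 = $1.72 + $55.2 = $56.92
LED bulb: $4.80 + (12/1000) kW × 10000 h × $0.12 = $4.80 + $14.4 = $19.2
Saving = $56.92 − $19.2 = $37.72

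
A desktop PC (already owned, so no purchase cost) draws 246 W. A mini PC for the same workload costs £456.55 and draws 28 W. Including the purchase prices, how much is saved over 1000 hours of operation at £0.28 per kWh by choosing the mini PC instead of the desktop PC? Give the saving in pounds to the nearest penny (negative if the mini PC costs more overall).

desktop PC: £0.00 + (246/1000) kW × 1000 h × £0.28 = £0.00 + £68.88 = £68.88
mini PC: £456.55 + (28/1000) kW × 1000 h × £0.28 = £456.55 + £7.84 = £464.39
Saving = £68.88 − £464.39 = −£395.51

-£395.51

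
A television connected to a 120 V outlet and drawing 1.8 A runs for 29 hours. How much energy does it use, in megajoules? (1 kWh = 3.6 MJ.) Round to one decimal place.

Power = 1.8 A × 120 V = 216 W = 0.216 kW
Energy = 0.216 kW × 29 h = 6.264 kWh
= 6.264 × 3.6 MJ = 22.6 MJ

22.6 MJ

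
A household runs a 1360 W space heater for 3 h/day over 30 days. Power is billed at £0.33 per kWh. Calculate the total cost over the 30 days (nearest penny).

Runtime = 3 h/day × 30 days = 90 h
Energy = 1.36 kW × 90 h = 122.4 kWh
Cost = 122.4 kWh × £0.33/kWh = £40.39

£40.39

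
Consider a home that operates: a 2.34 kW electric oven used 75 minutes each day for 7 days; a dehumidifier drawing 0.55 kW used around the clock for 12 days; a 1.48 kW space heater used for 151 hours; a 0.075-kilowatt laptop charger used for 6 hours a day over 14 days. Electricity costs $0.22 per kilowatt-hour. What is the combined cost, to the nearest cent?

$89.90

electric oven: Runtime = 75 min × 7 = 525 min = 8.75 h
electric oven: 2.34 kW × 8.75 h = 20.475 kWh
dehumidifier: Runtime = 24 h × 12 = 288 h
dehumidifier: 0.55 kW × 288 h = 158.4 kWh
space heater: 1.48 kW × 151 h = 223.48 kWh
laptop charger: Runtime = 6 h/day × 14 days = 84 h
laptop charger: 0.075 kW × 84 h = 6.3 kWh
Total energy = 408.655 kWh
Cost = 408.655 × $0.22 = $89.90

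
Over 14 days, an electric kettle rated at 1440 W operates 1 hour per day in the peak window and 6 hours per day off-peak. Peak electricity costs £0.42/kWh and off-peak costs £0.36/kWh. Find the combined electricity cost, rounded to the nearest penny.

Peak energy = 1.44 kW × 1 h × 14 = 20.16 kWh
Off-peak energy = 1.44 kW × 6 h × 14 = 120.96 kWh
Cost = 20.16 × £0.42 + 120.96 × £0.36 = £8.4672 + £43.5456 = £52.01

£52.01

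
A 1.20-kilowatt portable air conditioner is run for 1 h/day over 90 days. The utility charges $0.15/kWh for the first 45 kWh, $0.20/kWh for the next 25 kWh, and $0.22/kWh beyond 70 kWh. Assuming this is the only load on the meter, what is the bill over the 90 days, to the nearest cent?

Runtime = 1 h/day × 90 days = 90 h
Energy = 1.2 kW × 90 h = 108 kWh
Tier 1 (0–45 kWh): 45 × $0.15 = $6.75
Tier 2 (45–70 kWh): 25 × $0.20 = $5
Above 70 kWh: 38 × $0.22 = $8.36
Bill = $20.11

$20.11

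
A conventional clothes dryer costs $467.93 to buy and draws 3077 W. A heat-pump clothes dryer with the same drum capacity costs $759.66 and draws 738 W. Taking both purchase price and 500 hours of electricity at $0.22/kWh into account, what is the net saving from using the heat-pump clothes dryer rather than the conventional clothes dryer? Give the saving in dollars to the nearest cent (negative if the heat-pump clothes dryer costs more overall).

conventional clothes dryer: $467.93 + (3077/1000) kW × 500 h × $0.22 = $467.93 + $338.47 = $806.4
heat-pump clothes dryer: $759.66 + (738/1000) kW × 500 h × $0.22 = $759.66 + $81.18 = $840.84
Saving = $806.4 − $840.84 = −$34.44

-$34.44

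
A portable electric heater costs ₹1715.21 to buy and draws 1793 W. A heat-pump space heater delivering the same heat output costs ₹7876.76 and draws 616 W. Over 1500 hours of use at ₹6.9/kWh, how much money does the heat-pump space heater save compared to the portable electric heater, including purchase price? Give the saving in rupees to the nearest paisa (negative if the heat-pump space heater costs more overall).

portable electric heater: ₹1715.21 + (1793/1000) kW × 1500 h × ₹6.9 = ₹1715.21 + ₹18557.55 = ₹20272.76
heat-pump space heater: ₹7876.76 + (616/1000) kW × 1500 h × ₹6.9 = ₹7876.76 + ₹6375.6 = ₹14252.36
Saving = ₹20272.76 − ₹14252.36 = ₹6020.4

₹6020.40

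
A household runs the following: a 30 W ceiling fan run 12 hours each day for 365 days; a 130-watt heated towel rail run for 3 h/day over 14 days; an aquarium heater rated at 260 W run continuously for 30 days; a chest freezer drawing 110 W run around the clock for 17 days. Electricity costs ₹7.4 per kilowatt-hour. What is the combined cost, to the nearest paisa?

ceiling fan: Runtime = 12 h/day × 365 days = 4380 h
ceiling fan: 0.03 kW × 4380 h = 131.4 kWh
heated towel rail: Runtime = 3 h/day × 14 days = 42 h
heated towel rail: 0.13 kW × 42 h = 5.46 kWh
aquarium heater: Runtime = 24 h × 30 = 720 h
aquarium heater: 0.26 kW × 720 h = 187.2 kWh
chest freezer: Runtime = 24 h × 17 = 408 h
chest freezer: 0.11 kW × 408 h = 44.88 kWh
Total energy = 368.94 kWh
Cost = 368.94 × ₹7.4 = ₹2730.16

₹2730.16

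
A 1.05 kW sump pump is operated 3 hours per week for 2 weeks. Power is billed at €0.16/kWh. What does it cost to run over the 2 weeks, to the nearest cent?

€1.01

Runtime = 3 h/week × 2 weeks = 6 h
Energy = 1.05 kW × 6 h = 6.3 kWh
Cost = 6.3 kWh × €0.16/kWh = €1.01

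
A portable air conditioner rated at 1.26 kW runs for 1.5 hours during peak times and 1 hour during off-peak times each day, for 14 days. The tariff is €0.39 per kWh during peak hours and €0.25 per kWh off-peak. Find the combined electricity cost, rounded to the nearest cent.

Peak energy = 1.26 kW × 1.5 h × 14 = 26.46 kWh
Off-peak energy = 1.26 kW × 1 h × 14 = 17.64 kWh
Cost = 26.46 × €0.39 + 17.64 × €0.25 = €10.3194 + €4.41 = €14.73

€14.73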